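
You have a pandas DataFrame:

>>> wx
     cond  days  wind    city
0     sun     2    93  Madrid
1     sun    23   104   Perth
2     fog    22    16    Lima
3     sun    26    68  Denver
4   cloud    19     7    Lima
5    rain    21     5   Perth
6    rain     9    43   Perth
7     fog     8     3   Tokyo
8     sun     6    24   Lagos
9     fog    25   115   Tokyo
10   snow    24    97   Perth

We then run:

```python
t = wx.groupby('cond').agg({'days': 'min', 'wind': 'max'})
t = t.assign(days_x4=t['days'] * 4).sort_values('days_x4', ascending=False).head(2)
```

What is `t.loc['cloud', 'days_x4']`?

group by cond: min(days), max(wind):
       days  wind
cond             
cloud    19     7
fog       8   115
rain      9    43
snow     24    97
sun       2   104
add column days_x4 = t['days'] * 4:
       days  wind  days_x4
cond                      
cloud    19     7       76
fog       8   115       32
rain      9    43       36
snow     24    97       96
sun       2   104        8
sort by days_x4 descending:
       days  wind  days_x4
cond                      
snow     24    97       96
cloud    19     7       76
rain      9    43       36
fog       8   115       32
sun       2   104        8
take first 2 rows:
       days  wind  days_x4
cond                      
snow     24    97       96
cloud    19     7       76
Reading off the value at row 'cloud', column 'days_x4', we get 76.

76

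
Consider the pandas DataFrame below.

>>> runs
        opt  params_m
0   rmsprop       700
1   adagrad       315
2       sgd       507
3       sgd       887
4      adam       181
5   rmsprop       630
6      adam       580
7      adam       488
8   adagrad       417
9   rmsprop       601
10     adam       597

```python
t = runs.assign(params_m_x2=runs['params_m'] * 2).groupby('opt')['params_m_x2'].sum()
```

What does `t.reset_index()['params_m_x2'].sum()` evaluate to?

11806

add column params_m_x2 = runs['params_m'] * 2:
        opt  params_m  params_m_x2
0   rmsprop       700         1400
1   adagrad       315          630
2       sgd       507         1014
3       sgd       887         1774
4      adam       181          362
5   rmsprop       630         1260
6      adam       580         1160
7      adam       488          976
8   adagrad       417          834
9   rmsprop       601         1202
10     adam       597         1194
group by opt, sum of params_m_x2:
opt
adagrad    1464
adam       3692
rmsprop    3862
sgd        2788
Name: params_m_x2, dtype: int64
reset_index():
       opt  params_m_x2
0  adagrad         1464
1     adam         3692
2  rmsprop         3862
3      sgd         2788
Then the sum of column 'params_m_x2': 11806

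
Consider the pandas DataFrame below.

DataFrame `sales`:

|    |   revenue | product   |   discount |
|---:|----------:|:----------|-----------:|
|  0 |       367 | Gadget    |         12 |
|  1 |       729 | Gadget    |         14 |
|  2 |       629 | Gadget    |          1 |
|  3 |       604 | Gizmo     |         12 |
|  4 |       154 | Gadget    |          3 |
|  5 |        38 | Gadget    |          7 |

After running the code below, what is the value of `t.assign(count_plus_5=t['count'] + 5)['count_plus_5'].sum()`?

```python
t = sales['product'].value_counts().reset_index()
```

16

value_counts of product:
product
Gadget    5
Gizmo     1
Name: count, dtype: int64
reset_index():
  product  count
0  Gadget      5
1   Gizmo      1
add column count_plus_5 = t['count'] + 5:
  product  count  count_plus_5
0  Gadget      5            10
1   Gizmo      1             6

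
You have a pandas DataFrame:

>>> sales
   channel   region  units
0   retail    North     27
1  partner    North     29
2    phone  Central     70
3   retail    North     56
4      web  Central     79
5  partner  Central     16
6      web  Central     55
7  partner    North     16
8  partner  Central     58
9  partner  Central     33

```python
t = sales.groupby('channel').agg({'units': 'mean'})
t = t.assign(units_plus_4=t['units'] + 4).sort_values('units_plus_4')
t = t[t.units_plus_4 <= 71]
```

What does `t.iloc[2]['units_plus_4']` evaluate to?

group by channel, mean of units:
         units
channel       
partner   30.4
phone     70.0
retail    41.5
web       67.0
add column units_plus_4 = t['units'] + 4:
         units  units_plus_4
channel                     
partner   30.4          34.4
phone     70.0          74.0
retail    41.5          45.5
web       67.0          71.0
sort by units_plus_4:
         units  units_plus_4
channel                     
partner   30.4          34.4
retail    41.5          45.5
web       67.0          71.0
phone     70.0          74.0
filter rows where units_plus_4 <= 71:
         units  units_plus_4
channel                     
partner   30.4          34.4
retail    41.5          45.5
web       67.0          71.0

71.0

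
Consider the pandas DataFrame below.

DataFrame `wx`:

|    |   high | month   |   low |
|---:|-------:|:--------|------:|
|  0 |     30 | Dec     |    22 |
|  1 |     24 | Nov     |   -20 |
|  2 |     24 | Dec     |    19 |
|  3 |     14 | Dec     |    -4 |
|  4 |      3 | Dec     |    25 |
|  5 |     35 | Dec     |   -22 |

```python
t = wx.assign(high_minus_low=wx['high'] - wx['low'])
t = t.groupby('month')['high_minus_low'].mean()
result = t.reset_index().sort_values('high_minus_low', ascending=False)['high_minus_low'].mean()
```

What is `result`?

28.6

add column high_minus_low = wx['high'] - wx['low']:
   high month  low  high_minus_low
0    30   Dec   22               8
1    24   Nov  -20              44
2    24   Dec   19               5
3    14   Dec   -4              18
4     3   Dec   25             -22
5    35   Dec  -22              57
group by month, mean of high_minus_low:
month
Dec    13.2
Nov    44.0
Name: high_minus_low, dtype: float64
reset_index():
  month  high_minus_low
0   Dec            13.2
1   Nov            44.0
sort by high_minus_low descending:
  month  high_minus_low
1   Nov            44.0
0   Dec            13.2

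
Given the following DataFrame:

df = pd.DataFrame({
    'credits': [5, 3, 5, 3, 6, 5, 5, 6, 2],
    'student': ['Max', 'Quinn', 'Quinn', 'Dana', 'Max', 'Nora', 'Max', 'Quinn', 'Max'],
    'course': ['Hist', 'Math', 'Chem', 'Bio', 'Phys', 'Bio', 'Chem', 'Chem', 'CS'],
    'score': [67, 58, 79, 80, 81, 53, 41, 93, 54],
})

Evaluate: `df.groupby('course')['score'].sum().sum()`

group by course, sum of score:
course
Bio     133
CS       54
Chem    213
Hist     67
Math     58
Phys     81
Name: score, dtype: int64

606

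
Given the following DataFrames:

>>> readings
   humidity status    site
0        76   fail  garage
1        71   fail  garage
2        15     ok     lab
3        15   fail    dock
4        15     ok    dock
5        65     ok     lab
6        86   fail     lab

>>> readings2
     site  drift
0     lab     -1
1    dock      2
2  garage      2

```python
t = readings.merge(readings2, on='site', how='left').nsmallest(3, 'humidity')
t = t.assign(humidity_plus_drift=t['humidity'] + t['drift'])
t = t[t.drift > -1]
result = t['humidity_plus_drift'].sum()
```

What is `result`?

34

merge on 'site' (how='left') → 7 rows:
   humidity status    site  drift
0        76   fail  garage      2
1        71   fail  garage      2
2        15     ok     lab     -1
3        15   fail    dock      2
4        15     ok    dock      2
5        65     ok     lab     -1
6        86   fail     lab     -1
take 3 rows with smallest humidity:
   humidity status  site  drift
2        15     ok   lab     -1
3        15   fail  dock      2
4        15     ok  dock      2
add column humidity_plus_drift = t['humidity'] + t['drift']:
   humidity status  site  drift  humidity_plus_drift
2        15     ok   lab     -1                   14
3        15   fail  dock      2                   17
4        15     ok  dock      2                   17
filter rows where drift > -1:
   humidity status  site  drift  humidity_plus_drift
3        15   fail  dock      2                   17
4        15     ok  dock      2                   17
Then the sum of column 'humidity_plus_drift': 34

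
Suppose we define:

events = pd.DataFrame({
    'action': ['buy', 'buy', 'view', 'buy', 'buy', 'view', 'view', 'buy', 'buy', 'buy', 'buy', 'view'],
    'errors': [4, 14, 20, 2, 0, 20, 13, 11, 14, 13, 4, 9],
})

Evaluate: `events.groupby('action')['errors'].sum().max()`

group by action, sum of errors:
action
buy     62
view    62
Name: errors, dtype: int64

62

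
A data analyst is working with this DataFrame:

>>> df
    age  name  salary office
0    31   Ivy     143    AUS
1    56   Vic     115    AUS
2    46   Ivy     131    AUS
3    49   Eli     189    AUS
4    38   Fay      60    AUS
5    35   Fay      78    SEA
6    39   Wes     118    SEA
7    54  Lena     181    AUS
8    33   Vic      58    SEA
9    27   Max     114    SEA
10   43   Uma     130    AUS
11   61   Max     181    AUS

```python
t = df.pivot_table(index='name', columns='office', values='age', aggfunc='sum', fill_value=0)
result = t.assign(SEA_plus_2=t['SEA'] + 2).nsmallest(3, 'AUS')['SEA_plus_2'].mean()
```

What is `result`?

pivot: rows=name, cols=office, sum(age):
office  AUS  SEA
name            
Eli      49    0
Fay      38   35
Ivy      77    0
Lena     54    0
Max      61   27
Uma      43    0
Vic      56   33
Wes       0   39
add column SEA_plus_2 = t['SEA'] + 2:
office  AUS  SEA  SEA_plus_2
name                        
Eli      49    0           2
Fay      38   35          37
Ivy      77    0           2
Lena     54    0           2
Max      61   27          29
Uma      43    0           2
Vic      56   33          35
Wes       0   39          41
take 3 rows with smallest AUS:
office  AUS  SEA  SEA_plus_2
name                        
Wes       0   39          41
Fay      38   35          37
Uma      43    0           2
Reading off the mean of column 'SEA_plus_2', we get 26.6666666667.

26.6666666667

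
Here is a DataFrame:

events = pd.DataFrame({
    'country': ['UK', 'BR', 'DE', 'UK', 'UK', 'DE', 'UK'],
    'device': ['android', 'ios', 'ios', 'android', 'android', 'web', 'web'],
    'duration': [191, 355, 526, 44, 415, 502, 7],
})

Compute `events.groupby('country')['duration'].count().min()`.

1

group by country, count of duration:
country
BR    1
DE    2
UK    4
Name: duration, dtype: int64
The min of the resulting series is 1.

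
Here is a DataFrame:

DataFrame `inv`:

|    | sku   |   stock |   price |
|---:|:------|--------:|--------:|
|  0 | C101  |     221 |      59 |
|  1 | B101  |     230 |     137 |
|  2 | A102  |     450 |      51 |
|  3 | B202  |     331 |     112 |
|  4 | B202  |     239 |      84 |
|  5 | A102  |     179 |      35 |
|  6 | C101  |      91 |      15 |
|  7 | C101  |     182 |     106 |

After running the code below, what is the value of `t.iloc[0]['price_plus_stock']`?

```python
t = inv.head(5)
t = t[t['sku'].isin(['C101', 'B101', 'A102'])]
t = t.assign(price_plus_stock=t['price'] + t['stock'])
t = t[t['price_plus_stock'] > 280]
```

take first 5 rows:
    sku  stock  price
0  C101    221     59
1  B101    230    137
2  A102    450     51
3  B202    331    112
4  B202    239     84
filter rows where sku in ['C101', 'B101', 'A102']:
    sku  stock  price
0  C101    221     59
1  B101    230    137
2  A102    450     51
add column price_plus_stock = t['price'] + t['stock']:
    sku  stock  price  price_plus_stock
0  C101    221     59               280
1  B101    230    137               367
2  A102    450     51               501
filter rows where price_plus_stock > 280:
    sku  stock  price  price_plus_stock
1  B101    230    137               367
2  A102    450     51               501
Reading off the value at position 0, column 'price_plus_stock', we get 367.

367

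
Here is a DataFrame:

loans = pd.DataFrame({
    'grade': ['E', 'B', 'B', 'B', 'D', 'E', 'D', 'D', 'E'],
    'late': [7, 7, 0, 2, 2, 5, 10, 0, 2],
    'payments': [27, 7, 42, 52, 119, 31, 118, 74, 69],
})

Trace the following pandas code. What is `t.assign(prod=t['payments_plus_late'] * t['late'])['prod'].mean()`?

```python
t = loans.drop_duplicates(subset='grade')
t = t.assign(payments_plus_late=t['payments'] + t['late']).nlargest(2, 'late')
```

drop duplicate grade (keep=first):
  grade  late  payments
0     E     7        27
1     B     7         7
4     D     2       119
add column payments_plus_late = t['payments'] + t['late']:
  grade  late  payments  payments_plus_late
0     E     7        27                  34
1     B     7         7                  14
4     D     2       119                 121
take 2 rows with largest late:
  grade  late  payments  payments_plus_late
0     E     7        27                  34
1     B     7         7                  14
add column prod = t['payments_plus_late'] * t['late']:
  grade  late  payments  payments_plus_late  prod
0     E     7        27                  34   238
1     B     7         7                  14    98

168.0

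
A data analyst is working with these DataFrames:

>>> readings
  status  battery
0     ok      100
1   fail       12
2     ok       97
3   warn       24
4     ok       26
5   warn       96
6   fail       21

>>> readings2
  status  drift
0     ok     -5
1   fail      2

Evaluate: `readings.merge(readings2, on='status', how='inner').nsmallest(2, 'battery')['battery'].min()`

merge on 'status' (how='inner') → 5 rows:
  status  battery  drift
0     ok      100     -5
1   fail       12      2
2     ok       97     -5
3     ok       26     -5
4   fail       21      2
take 2 rows with smallest battery:
  status  battery  drift
1   fail       12      2
4   fail       21      2

12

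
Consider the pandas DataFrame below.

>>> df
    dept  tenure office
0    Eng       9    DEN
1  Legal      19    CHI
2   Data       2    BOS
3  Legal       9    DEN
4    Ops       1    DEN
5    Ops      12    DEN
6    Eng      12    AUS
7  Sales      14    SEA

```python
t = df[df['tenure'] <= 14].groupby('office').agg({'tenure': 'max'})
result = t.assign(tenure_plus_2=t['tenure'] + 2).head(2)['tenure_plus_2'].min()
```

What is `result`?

4

filter rows where tenure <= 14:
    dept  tenure office
0    Eng       9    DEN
2   Data       2    BOS
3  Legal       9    DEN
4    Ops       1    DEN
5    Ops      12    DEN
6    Eng      12    AUS
7  Sales      14    SEA
group by office, max of tenure:
        tenure
office        
AUS         12
BOS          2
DEN         12
SEA         14
add column tenure_plus_2 = t['tenure'] + 2:
        tenure  tenure_plus_2
office                       
AUS         12             14
BOS          2              4
DEN         12             14
SEA         14             16
take first 2 rows:
        tenure  tenure_plus_2
office                       
AUS         12             14
BOS          2              4
Taking the min of column 'tenure_plus_2' gives 4.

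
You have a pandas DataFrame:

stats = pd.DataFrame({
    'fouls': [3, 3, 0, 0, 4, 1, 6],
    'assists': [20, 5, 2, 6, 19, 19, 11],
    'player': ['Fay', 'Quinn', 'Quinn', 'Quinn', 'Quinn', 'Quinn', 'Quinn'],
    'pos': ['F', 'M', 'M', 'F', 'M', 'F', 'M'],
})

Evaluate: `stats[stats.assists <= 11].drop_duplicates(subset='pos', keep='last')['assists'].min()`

6

filter rows where assists <= 11:
   fouls  assists player pos
1      3        5  Quinn   M
2      0        2  Quinn   M
3      0        6  Quinn   F
6      6       11  Quinn   M
drop duplicate pos (keep=last):
   fouls  assists player pos
3      0        6  Quinn   F
6      6       11  Quinn   M
Reading off the min of column 'assists', we get 6.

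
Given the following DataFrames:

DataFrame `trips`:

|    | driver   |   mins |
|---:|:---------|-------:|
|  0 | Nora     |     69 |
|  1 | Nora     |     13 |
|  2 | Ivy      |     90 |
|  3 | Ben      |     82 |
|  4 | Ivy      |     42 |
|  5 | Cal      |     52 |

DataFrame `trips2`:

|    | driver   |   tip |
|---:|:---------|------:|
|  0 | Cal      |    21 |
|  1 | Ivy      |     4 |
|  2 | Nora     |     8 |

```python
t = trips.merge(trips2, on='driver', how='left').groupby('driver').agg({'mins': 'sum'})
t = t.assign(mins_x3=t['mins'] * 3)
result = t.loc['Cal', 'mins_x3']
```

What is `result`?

merge on 'driver' (how='left') → 6 rows:
  driver  mins   tip
0   Nora    69   8.0
1   Nora    13   8.0
2    Ivy    90   4.0
3    Ben    82   NaN
4    Ivy    42   4.0
5    Cal    52  21.0
group by driver, sum of mins:
        mins
driver      
Ben       82
Cal       52
Ivy      132
Nora      82
add column mins_x3 = t['mins'] * 3:
        mins  mins_x3
driver               
Ben       82      246
Cal       52      156
Ivy      132      396
Nora      82      246
Reading off the value at row 'Cal', column 'mins_x3', we get 156.

156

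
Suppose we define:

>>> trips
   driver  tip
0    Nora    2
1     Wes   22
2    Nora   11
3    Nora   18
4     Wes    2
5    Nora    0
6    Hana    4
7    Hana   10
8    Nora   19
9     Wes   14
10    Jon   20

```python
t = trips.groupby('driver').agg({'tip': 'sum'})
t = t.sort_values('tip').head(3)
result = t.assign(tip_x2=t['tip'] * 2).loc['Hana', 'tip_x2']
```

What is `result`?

group by driver, sum of tip:
        tip
driver     
Hana     14
Jon      20
Nora     50
Wes      38
sort by tip:
        tip
driver     
Hana     14
Jon      20
Wes      38
Nora     50
take first 3 rows:
        tip
driver     
Hana     14
Jon      20
Wes      38
add column tip_x2 = t['tip'] * 2:
        tip  tip_x2
driver             
Hana     14      28
Jon      20      40
Wes      38      76
Finally, value at row 'Hana', column 'tip_x2' = 28.

28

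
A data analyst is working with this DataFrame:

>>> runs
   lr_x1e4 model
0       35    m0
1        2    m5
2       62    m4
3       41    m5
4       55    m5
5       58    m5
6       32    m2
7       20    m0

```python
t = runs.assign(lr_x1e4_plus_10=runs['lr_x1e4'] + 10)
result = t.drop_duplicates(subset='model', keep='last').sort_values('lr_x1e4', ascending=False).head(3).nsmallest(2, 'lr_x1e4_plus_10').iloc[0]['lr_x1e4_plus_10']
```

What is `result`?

42

add column lr_x1e4_plus_10 = runs['lr_x1e4'] + 10:
   lr_x1e4 model  lr_x1e4_plus_10
0       35    m0               45
1        2    m5               12
2       62    m4               72
3       41    m5               51
4       55    m5               65
5       58    m5               68
6       32    m2               42
7       20    m0               30
drop duplicate model (keep=last):
   lr_x1e4 model  lr_x1e4_plus_10
2       62    m4               72
5       58    m5               68
6       32    m2               42
7       20    m0               30
sort by lr_x1e4 descending:
   lr_x1e4 model  lr_x1e4_plus_10
2       62    m4               72
5       58    m5               68
6       32    m2               42
7       20    m0               30
take first 3 rows:
   lr_x1e4 model  lr_x1e4_plus_10
2       62    m4               72
5       58    m5               68
6       32    m2               42
take 2 rows with smallest lr_x1e4_plus_10:
   lr_x1e4 model  lr_x1e4_plus_10
6       32    m2               42
5       58    m5               68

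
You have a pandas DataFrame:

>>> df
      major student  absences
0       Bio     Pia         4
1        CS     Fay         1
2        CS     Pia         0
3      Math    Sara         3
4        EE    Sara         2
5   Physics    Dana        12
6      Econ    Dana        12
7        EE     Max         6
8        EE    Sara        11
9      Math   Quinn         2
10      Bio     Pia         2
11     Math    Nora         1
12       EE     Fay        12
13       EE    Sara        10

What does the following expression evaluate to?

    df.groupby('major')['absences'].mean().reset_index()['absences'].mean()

6.28333333333

group by major, mean of absences:
major
Bio         3.0
CS          0.5
EE          8.2
Econ       12.0
Math        2.0
Physics    12.0
Name: absences, dtype: float64
reset_index():
     major  absences
0      Bio       3.0
1       CS       0.5
2       EE       8.2
3     Econ      12.0
4     Math       2.0
5  Physics      12.0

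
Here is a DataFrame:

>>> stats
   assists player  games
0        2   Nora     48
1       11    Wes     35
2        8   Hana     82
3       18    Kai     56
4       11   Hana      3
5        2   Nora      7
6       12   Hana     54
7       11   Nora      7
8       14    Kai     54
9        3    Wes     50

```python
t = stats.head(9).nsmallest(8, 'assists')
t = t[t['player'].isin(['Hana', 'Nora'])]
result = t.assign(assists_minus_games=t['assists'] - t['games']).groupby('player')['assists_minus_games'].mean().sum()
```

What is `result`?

take first 9 rows:
   assists player  games
0        2   Nora     48
1       11    Wes     35
2        8   Hana     82
3       18    Kai     56
4       11   Hana      3
5        2   Nora      7
6       12   Hana     54
7       11   Nora      7
8       14    Kai     54
take 8 rows with smallest assists:
   assists player  games
0        2   Nora     48
5        2   Nora      7
2        8   Hana     82
1       11    Wes     35
4       11   Hana      3
7       11   Nora      7
6       12   Hana     54
8       14    Kai     54
filter rows where player in ['Hana', 'Nora']:
   assists player  games
0        2   Nora     48
5        2   Nora      7
2        8   Hana     82
4       11   Hana      3
7       11   Nora      7
6       12   Hana     54
add column assists_minus_games = t['assists'] - t['games']:
   assists player  games  assists_minus_games
0        2   Nora     48                  -46
5        2   Nora      7                   -5
2        8   Hana     82                  -74
4       11   Hana      3                    8
7       11   Nora      7                    4
6       12   Hana     54                  -42
group by player, mean of assists_minus_games:
player
Hana   -36.000000
Nora   -15.666667
Name: assists_minus_games, dtype: float64
The sum of the resulting series is -51.6666666667.

-51.6666666667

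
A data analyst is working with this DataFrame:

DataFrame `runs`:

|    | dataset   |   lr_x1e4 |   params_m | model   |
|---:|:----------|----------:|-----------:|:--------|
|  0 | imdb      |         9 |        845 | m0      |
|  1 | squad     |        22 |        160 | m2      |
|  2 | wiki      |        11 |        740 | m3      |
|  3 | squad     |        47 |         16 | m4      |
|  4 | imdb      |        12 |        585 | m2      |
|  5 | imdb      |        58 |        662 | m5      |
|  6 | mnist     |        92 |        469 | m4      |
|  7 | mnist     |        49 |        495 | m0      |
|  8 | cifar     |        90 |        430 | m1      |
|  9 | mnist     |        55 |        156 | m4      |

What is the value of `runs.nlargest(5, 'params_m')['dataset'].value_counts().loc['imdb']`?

3

take 5 rows with largest params_m:
  dataset  lr_x1e4  params_m model
0    imdb        9       845    m0
2    wiki       11       740    m3
5    imdb       58       662    m5
4    imdb       12       585    m2
7   mnist       49       495    m0
value_counts of dataset:
dataset
imdb     3
wiki     1
mnist    1
Name: count, dtype: int64
Reading off the value at index 'imdb', we get 3.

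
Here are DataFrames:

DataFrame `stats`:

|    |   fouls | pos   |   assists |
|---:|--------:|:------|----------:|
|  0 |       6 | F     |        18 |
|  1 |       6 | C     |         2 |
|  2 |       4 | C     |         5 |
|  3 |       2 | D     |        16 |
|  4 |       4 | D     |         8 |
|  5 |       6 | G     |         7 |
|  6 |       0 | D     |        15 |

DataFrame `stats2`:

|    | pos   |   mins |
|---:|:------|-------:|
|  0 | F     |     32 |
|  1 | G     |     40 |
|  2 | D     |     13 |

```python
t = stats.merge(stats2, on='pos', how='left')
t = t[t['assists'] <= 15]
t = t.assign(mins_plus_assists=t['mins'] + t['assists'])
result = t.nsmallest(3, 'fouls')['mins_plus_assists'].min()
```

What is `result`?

21.0

merge on 'pos' (how='left') → 7 rows:
   fouls pos  assists  mins
0      6   F       18  32.0
1      6   C        2   NaN
2      4   C        5   NaN
3      2   D       16  13.0
4      4   D        8  13.0
5      6   G        7  40.0
6      0   D       15  13.0
filter rows where assists <= 15:
   fouls pos  assists  mins
1      6   C        2   NaN
2      4   C        5   NaN
4      4   D        8  13.0
5      6   G        7  40.0
6      0   D       15  13.0
add column mins_plus_assists = t['mins'] + t['assists']:
   fouls pos  assists  mins  mins_plus_assists
1      6   C        2   NaN                NaN
2      4   C        5   NaN                NaN
4      4   D        8  13.0               21.0
5      6   G        7  40.0               47.0
6      0   D       15  13.0               28.0
take 3 rows with smallest fouls:
   fouls pos  assists  mins  mins_plus_assists
6      0   D       15  13.0               28.0
2      4   C        5   NaN                NaN
4      4   D        8  13.0               21.0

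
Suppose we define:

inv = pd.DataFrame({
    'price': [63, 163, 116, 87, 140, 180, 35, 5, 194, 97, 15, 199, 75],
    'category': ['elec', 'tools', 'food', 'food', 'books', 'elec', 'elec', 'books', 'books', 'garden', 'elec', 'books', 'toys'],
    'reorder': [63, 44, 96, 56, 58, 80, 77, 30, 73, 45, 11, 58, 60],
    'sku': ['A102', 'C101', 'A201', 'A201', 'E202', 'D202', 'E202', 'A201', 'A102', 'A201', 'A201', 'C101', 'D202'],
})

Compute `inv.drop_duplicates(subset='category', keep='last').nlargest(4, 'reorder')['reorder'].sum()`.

219

drop duplicate category (keep=last):
    price category  reorder   sku
1     163    tools       44  C101
3      87     food       56  A201
9      97   garden       45  A201
10     15     elec       11  A201
11    199    books       58  C101
12     75     toys       60  D202
take 4 rows with largest reorder:
    price category  reorder   sku
12     75     toys       60  D202
11    199    books       58  C101
3      87     food       56  A201
9      97   garden       45  A201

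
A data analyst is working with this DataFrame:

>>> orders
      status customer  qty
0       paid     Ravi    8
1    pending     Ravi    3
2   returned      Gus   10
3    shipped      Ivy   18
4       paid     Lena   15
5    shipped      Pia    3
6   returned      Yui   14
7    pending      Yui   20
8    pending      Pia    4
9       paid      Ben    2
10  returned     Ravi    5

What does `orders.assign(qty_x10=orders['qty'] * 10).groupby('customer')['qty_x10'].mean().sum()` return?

708.333333333

add column qty_x10 = orders['qty'] * 10:
      status customer  qty  qty_x10
0       paid     Ravi    8       80
1    pending     Ravi    3       30
2   returned      Gus   10      100
3    shipped      Ivy   18      180
4       paid     Lena   15      150
5    shipped      Pia    3       30
6   returned      Yui   14      140
7    pending      Yui   20      200
8    pending      Pia    4       40
9       paid      Ben    2       20
10  returned     Ravi    5       50
group by customer, mean of qty_x10:
customer
Ben      20.000000
Gus     100.000000
Ivy     180.000000
Lena    150.000000
Pia      35.000000
Ravi     53.333333
Yui     170.000000
Name: qty_x10, dtype: float64
Taking the sum of the resulting series gives 708.333333333.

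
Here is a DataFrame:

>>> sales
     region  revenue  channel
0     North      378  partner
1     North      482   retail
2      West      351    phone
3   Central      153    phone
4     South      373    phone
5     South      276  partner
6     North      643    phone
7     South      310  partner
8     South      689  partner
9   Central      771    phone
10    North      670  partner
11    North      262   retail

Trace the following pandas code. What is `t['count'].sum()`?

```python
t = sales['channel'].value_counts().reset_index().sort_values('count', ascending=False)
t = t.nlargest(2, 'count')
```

10

value_counts of channel:
channel
partner    5
phone      5
retail     2
Name: count, dtype: int64
reset_index():
   channel  count
0  partner      5
1    phone      5
2   retail      2
sort by count descending:
   channel  count
0  partner      5
1    phone      5
2   retail      2
take 2 rows with largest count:
   channel  count
0  partner      5
1    phone      5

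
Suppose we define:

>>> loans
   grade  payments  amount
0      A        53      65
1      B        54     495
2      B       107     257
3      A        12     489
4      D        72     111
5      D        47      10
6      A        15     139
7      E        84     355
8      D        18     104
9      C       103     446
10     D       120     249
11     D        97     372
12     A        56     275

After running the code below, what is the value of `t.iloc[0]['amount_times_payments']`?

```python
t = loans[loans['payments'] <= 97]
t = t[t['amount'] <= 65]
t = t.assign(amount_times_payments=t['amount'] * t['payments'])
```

3445

filter rows where payments <= 97:
   grade  payments  amount
0      A        53      65
1      B        54     495
3      A        12     489
4      D        72     111
5      D        47      10
6      A        15     139
7      E        84     355
8      D        18     104
11     D        97     372
12     A        56     275
filter rows where amount <= 65:
  grade  payments  amount
0     A        53      65
5     D        47      10
add column amount_times_payments = t['amount'] * t['payments']:
  grade  payments  amount  amount_times_payments
0     A        53      65                   3445
5     D        47      10                    470
Then the value at position 0, column 'amount_times_payments': 3445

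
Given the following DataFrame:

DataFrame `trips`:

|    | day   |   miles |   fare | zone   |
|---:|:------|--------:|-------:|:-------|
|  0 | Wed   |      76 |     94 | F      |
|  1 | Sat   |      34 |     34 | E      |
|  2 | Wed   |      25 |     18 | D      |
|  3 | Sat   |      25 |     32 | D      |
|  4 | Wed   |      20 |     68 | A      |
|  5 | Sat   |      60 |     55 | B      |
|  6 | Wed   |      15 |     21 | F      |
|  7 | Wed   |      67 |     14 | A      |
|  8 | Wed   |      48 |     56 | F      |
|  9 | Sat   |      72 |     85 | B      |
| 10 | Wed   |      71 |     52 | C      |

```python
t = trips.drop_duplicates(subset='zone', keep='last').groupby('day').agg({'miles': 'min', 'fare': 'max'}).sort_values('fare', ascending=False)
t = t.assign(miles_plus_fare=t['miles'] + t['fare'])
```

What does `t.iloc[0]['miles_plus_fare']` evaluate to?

110

drop duplicate zone (keep=last):
    day  miles  fare zone
1   Sat     34    34    E
3   Sat     25    32    D
7   Wed     67    14    A
8   Wed     48    56    F
9   Sat     72    85    B
10  Wed     71    52    C
group by day: min(miles), max(fare):
     miles  fare
day             
Sat     25    85
Wed     48    56
sort by fare descending:
     miles  fare
day             
Sat     25    85
Wed     48    56
add column miles_plus_fare = t['miles'] + t['fare']:
     miles  fare  miles_plus_fare
day                              
Sat     25    85              110
Wed     48    56              104
The value at position 0, column 'miles_plus_fare' is 110.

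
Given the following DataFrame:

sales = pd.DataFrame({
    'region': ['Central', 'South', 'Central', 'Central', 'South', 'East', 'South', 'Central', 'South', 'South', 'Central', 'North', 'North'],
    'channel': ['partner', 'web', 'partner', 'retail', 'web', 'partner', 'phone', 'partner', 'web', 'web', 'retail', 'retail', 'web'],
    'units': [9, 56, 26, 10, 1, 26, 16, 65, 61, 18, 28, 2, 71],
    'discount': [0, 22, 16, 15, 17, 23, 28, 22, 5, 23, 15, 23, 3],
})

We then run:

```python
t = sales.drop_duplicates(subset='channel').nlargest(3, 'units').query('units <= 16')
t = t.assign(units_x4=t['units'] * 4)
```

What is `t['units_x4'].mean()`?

drop duplicate channel (keep=first):
    region  channel  units  discount
0  Central  partner      9         0
1    South      web     56        22
3  Central   retail     10        15
6    South    phone     16        28
take 3 rows with largest units:
    region channel  units  discount
1    South     web     56        22
6    South   phone     16        28
3  Central  retail     10        15
filter rows where units <= 16:
    region channel  units  discount
6    South   phone     16        28
3  Central  retail     10        15
add column units_x4 = t['units'] * 4:
    region channel  units  discount  units_x4
6    South   phone     16        28        64
3  Central  retail     10        15        40

52.0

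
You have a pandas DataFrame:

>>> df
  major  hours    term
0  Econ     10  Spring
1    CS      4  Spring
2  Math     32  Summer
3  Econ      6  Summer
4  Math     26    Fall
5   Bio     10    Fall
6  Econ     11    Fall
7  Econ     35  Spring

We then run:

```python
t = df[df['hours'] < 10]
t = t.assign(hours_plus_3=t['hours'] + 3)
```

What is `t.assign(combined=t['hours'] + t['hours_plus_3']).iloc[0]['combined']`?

filter rows where hours < 10:
  major  hours    term
1    CS      4  Spring
3  Econ      6  Summer
add column hours_plus_3 = t['hours'] + 3:
  major  hours    term  hours_plus_3
1    CS      4  Spring             7
3  Econ      6  Summer             9
add column combined = t['hours'] + t['hours_plus_3']:
  major  hours    term  hours_plus_3  combined
1    CS      4  Spring             7        11
3  Econ      6  Summer             9        15
Reading off the value at position 0, column 'combined', we get 11.

11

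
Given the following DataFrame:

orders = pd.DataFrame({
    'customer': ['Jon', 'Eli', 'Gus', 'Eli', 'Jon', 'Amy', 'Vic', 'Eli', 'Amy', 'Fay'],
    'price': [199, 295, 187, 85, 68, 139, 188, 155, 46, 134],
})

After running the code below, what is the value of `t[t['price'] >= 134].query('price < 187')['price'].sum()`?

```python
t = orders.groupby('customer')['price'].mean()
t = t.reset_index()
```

312.333333333

group by customer, mean of price:
customer
Amy     92.500000
Eli    178.333333
Fay    134.000000
Gus    187.000000
Jon    133.500000
Vic    188.000000
Name: price, dtype: float64
reset_index():
  customer       price
0      Amy   92.500000
1      Eli  178.333333
2      Fay  134.000000
3      Gus  187.000000
4      Jon  133.500000
5      Vic  188.000000
filter rows where price >= 134:
  customer       price
1      Eli  178.333333
2      Fay  134.000000
3      Gus  187.000000
5      Vic  188.000000
filter rows where price < 187:
  customer       price
1      Eli  178.333333
2      Fay  134.000000
Hence 312.333333333.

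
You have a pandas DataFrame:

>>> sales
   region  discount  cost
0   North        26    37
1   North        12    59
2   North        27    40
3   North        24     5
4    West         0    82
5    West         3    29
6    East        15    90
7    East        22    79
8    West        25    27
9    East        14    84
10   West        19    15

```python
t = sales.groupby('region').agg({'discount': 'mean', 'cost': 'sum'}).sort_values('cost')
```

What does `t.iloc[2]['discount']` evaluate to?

17.0

group by region: mean(discount), sum(cost):
        discount  cost
region                
East       17.00   253
North      22.25   141
West       11.75   153
sort by cost:
        discount  cost
region                
North      22.25   141
West       11.75   153
East       17.00   253
Reading off the value at position 2, column 'discount', we get 17.0.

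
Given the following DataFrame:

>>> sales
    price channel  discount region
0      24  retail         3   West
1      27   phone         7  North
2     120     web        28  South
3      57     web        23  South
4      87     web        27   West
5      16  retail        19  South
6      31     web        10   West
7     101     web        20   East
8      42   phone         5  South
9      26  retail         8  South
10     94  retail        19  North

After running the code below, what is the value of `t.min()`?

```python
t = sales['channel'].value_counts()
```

2

value_counts of channel:
channel
web       5
retail    4
phone     2
Name: count, dtype: int64
Then the min of the resulting series: 2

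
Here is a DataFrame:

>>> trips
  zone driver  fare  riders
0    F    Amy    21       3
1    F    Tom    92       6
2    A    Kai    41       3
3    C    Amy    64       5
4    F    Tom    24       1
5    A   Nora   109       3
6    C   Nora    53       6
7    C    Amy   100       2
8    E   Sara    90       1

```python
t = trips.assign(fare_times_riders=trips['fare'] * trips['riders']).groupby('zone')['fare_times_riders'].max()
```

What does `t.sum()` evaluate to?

add column fare_times_riders = trips['fare'] * trips['riders']:
  zone driver  fare  riders  fare_times_riders
0    F    Amy    21       3                 63
1    F    Tom    92       6                552
2    A    Kai    41       3                123
3    C    Amy    64       5                320
4    F    Tom    24       1                 24
5    A   Nora   109       3                327
6    C   Nora    53       6                318
7    C    Amy   100       2                200
8    E   Sara    90       1                 90
group by zone, max of fare_times_riders:
zone
A    327
C    320
E     90
F    552
Name: fare_times_riders, dtype: int64
So sum() = 1289.

1289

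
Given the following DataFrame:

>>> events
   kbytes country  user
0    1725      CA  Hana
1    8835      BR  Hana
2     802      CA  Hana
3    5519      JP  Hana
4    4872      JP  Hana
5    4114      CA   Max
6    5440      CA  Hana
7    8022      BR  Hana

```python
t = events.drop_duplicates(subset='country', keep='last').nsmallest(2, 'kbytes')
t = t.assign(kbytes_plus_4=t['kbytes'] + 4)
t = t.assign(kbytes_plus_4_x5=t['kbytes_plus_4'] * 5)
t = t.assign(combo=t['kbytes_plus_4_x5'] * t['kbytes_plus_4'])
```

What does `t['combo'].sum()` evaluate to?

drop duplicate country (keep=last):
   kbytes country  user
4    4872      JP  Hana
6    5440      CA  Hana
7    8022      BR  Hana
take 2 rows with smallest kbytes:
   kbytes country  user
4    4872      JP  Hana
6    5440      CA  Hana
add column kbytes_plus_4 = t['kbytes'] + 4:
   kbytes country  user  kbytes_plus_4
4    4872      JP  Hana           4876
6    5440      CA  Hana           5444
add column kbytes_plus_4_x5 = t['kbytes_plus_4'] * 5:
   kbytes country  user  kbytes_plus_4  kbytes_plus_4_x5
4    4872      JP  Hana           4876             24380
6    5440      CA  Hana           5444             27220
add column combo = t['kbytes_plus_4_x5'] * t['kbytes_plus_4']:
   kbytes country  user  kbytes_plus_4  kbytes_plus_4_x5      combo
4    4872      JP  Hana           4876             24380  118876880
6    5440      CA  Hana           5444             27220  148185680
sum of column 'combo' → 267062560

267062560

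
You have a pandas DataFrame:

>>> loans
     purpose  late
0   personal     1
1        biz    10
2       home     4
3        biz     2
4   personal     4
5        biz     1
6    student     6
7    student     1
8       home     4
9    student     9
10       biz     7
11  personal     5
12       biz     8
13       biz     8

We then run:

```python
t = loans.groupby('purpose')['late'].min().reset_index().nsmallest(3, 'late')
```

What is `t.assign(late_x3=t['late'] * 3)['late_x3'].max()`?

group by purpose, min of late:
purpose
biz         1
home        4
personal    1
student     1
Name: late, dtype: int64
reset_index():
    purpose  late
0       biz     1
1      home     4
2  personal     1
3   student     1
take 3 rows with smallest late:
    purpose  late
0       biz     1
2  personal     1
3   student     1
add column late_x3 = t['late'] * 3:
    purpose  late  late_x3
0       biz     1        3
2  personal     1        3
3   student     1        3

3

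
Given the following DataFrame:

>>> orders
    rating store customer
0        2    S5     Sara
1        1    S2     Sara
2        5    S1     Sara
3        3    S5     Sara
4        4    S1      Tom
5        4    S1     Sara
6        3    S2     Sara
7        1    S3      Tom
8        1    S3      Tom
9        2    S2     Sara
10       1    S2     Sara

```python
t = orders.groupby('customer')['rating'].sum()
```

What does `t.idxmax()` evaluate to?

group by customer, sum of rating:
customer
Sara    21
Tom      6
Name: rating, dtype: int64
The label with the largest value is Sara.

Sara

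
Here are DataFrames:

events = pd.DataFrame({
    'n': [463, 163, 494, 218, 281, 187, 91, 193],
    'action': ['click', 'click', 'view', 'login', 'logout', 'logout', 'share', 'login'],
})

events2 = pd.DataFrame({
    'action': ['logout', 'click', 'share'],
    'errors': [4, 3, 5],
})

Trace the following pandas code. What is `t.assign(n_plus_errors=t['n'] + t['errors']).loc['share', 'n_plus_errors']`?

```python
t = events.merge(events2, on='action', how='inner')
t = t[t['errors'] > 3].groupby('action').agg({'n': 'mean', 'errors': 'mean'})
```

merge on 'action' (how='inner') → 5 rows:
     n  action  errors
0  463   click       3
1  163   click       3
2  281  logout       4
3  187  logout       4
4   91   share       5
filter rows where errors > 3:
     n  action  errors
2  281  logout       4
3  187  logout       4
4   91   share       5
group by action: mean(n), mean(errors):
            n  errors
action               
logout  234.0     4.0
share    91.0     5.0
add column n_plus_errors = t['n'] + t['errors']:
            n  errors  n_plus_errors
action                              
logout  234.0     4.0          238.0
share    91.0     5.0           96.0
The value at row 'share', column 'n_plus_errors' is 96.0.

96.0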